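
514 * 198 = 101772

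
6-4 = 2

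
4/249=4/249 = 0.02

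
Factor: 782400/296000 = 3^1*5^ ( - 1 )*37^ (-1 )*163^1 = 489/185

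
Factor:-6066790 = -2^1*5^1*17^1*127^1*281^1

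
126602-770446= - 643844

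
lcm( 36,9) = 36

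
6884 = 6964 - 80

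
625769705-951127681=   -  325357976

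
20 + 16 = 36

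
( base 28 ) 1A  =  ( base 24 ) 1e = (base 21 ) 1h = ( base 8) 46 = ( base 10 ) 38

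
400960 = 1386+399574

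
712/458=1 + 127/229 =1.55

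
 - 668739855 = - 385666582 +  - 283073273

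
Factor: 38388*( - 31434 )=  - 1206688392=- 2^3*3^2 * 7^1  *13^2*31^1*457^1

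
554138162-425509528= 128628634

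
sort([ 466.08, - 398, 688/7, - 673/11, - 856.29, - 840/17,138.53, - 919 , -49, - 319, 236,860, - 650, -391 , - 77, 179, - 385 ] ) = [ - 919, - 856.29, - 650, - 398, - 391, - 385, - 319, - 77, -673/11,  -  840/17, - 49, 688/7, 138.53, 179, 236,466.08,860]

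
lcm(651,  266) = 24738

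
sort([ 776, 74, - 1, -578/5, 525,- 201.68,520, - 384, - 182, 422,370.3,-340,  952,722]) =[-384, - 340, - 201.68,-182, -578/5, - 1,74 , 370.3 , 422,520,525, 722,776, 952]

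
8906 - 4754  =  4152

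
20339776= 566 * 35936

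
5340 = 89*60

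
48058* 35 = 1682030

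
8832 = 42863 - 34031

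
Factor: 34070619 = 3^1*11^1*107^1*9649^1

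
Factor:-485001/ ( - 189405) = 781/305 = 5^ ( - 1)*11^1*61^( - 1)*71^1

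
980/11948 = 245/2987 = 0.08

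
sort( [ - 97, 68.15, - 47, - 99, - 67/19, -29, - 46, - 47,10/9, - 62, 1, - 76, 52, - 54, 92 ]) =[ - 99,-97, - 76, - 62, - 54, - 47, - 47, - 46, - 29, - 67/19, 1,10/9,52, 68.15, 92 ]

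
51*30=1530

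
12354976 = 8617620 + 3737356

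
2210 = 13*170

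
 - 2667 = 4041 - 6708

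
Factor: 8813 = 7^1* 1259^1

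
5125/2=5125/2 = 2562.50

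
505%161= 22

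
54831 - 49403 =5428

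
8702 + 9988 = 18690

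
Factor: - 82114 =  -2^1*41057^1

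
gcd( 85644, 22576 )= 4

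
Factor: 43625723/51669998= 2^( -1 )*17^1 * 67^( - 1 )*385597^(-1 )*2566219^1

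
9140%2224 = 244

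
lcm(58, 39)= 2262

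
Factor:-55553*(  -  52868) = 2^2*73^1*761^1*13217^1 = 2936976004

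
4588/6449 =4588/6449 = 0.71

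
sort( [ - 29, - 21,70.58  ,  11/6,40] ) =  [-29, - 21,11/6,40,70.58 ] 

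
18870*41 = 773670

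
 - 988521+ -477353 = -1465874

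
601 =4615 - 4014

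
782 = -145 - -927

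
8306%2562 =620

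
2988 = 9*332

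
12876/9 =1430 + 2/3 = 1430.67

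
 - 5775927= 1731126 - 7507053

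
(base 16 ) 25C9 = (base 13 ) 4531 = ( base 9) 14237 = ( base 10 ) 9673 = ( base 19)17f2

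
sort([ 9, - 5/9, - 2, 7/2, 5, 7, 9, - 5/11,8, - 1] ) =[ - 2, - 1, - 5/9, - 5/11,7/2, 5,7,8, 9, 9]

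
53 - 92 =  - 39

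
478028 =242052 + 235976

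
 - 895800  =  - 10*89580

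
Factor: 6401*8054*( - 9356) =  - 2^3*37^1*173^1*2339^1*4027^1 = - 482335986824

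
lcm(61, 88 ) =5368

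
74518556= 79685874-5167318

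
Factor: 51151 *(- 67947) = - 3475556997= - 3^1*11^1*29^1*71^1* 51151^1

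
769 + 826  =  1595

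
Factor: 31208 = 2^3*47^1*83^1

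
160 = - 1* (-160 ) 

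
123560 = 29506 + 94054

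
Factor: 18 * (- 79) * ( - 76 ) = 2^3*3^2*19^1*79^1 = 108072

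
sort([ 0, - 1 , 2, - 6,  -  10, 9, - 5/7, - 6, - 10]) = [ - 10,-10, - 6, - 6, - 1,  -  5/7,0,2, 9]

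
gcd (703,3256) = 37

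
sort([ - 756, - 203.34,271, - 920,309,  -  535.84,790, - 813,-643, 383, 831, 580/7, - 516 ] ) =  [  -  920,-813, - 756,  -  643, - 535.84,  -  516,-203.34,580/7,271, 309, 383, 790, 831] 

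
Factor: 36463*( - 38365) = - 1398902995 = - 5^1*7^1*5209^1*7673^1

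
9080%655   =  565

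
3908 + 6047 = 9955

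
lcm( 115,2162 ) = 10810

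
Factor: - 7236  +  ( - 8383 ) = -15619 = - 15619^1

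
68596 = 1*68596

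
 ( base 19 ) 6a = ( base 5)444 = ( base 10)124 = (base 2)1111100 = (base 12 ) A4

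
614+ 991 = 1605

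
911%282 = 65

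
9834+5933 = 15767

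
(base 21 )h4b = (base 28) 9J4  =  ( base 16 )1DA8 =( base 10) 7592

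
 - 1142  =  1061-2203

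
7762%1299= 1267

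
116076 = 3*38692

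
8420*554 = 4664680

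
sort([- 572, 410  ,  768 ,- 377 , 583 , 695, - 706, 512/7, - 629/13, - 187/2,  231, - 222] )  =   [ - 706 , - 572, - 377 ,-222,-187/2, - 629/13 , 512/7, 231, 410 , 583, 695,768 ] 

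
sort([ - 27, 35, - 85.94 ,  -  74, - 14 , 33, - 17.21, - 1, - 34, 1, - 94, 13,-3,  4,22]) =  [ - 94, - 85.94, - 74,-34, - 27, - 17.21,-14, - 3, - 1 , 1,4, 13,22, 33,35 ]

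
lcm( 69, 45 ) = 1035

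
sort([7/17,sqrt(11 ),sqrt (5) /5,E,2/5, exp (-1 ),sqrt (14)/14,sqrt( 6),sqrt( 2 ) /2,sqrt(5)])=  [ sqrt( 14) /14,exp(-1) , 2/5,7/17,sqrt( 5 ) /5, sqrt( 2 ) /2, sqrt (5),sqrt(6),E,  sqrt(11 ) ] 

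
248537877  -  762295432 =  - 513757555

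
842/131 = 6 + 56/131 = 6.43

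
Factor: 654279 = 3^1*17^1*12829^1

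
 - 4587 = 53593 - 58180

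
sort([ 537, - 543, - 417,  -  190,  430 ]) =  [ - 543, - 417, - 190 , 430 , 537 ]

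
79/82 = 79/82  =  0.96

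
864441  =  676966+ 187475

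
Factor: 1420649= 19^1*74771^1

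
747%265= 217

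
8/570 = 4/285 = 0.01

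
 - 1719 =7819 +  - 9538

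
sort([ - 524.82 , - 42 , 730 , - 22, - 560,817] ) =[-560, - 524.82, - 42, - 22, 730, 817]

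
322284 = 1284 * 251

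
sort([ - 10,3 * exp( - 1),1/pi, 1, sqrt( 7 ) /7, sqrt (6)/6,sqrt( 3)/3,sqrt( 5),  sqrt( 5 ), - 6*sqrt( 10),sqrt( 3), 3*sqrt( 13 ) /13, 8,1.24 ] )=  [ - 6 * sqrt( 10 ), - 10,1/pi,  sqrt(7)/7,sqrt(6 ) /6,sqrt(3)/3,3*sqrt( 13 )/13,1,3 * exp( - 1 ),1.24 , sqrt( 3)  ,  sqrt(5 ), sqrt( 5 ), 8 ] 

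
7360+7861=15221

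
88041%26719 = 7884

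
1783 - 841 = 942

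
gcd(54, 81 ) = 27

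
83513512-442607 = 83070905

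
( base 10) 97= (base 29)3A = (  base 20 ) 4h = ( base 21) 4D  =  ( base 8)141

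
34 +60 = 94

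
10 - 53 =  - 43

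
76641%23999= 4644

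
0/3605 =0 = 0.00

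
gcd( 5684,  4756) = 116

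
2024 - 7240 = -5216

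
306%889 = 306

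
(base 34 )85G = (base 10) 9434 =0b10010011011010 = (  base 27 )cpb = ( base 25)F29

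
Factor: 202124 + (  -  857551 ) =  - 655427 = - 439^1*  1493^1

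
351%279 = 72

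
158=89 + 69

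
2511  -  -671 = 3182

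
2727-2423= 304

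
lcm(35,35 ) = 35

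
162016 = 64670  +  97346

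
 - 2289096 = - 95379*24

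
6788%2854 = 1080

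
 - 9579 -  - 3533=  - 6046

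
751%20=11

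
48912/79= 48912/79 = 619.14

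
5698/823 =5698/823 = 6.92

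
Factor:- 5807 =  - 5807^1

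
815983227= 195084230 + 620898997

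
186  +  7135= 7321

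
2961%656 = 337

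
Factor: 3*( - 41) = -3^1*41^1 =-123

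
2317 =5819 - 3502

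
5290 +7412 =12702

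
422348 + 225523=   647871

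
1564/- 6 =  - 261 + 1/3 = - 260.67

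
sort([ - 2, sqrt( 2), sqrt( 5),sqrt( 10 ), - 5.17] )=[ - 5.17,  -  2,sqrt (2), sqrt( 5) , sqrt( 10)] 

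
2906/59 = 2906/59 = 49.25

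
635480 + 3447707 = 4083187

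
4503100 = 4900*919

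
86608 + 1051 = 87659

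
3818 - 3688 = 130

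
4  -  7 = -3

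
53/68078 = 53/68078 = 0.00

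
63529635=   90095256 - 26565621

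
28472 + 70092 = 98564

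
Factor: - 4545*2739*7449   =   - 3^4*5^1 * 11^1*13^1*83^1*101^1*191^1 = - 92730775995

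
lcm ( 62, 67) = 4154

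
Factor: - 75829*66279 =  -  3^1*13^1*19^1*307^1*22093^1 = - 5025870291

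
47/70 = 47/70= 0.67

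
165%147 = 18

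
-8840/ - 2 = 4420 + 0/1 = 4420.00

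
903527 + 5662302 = 6565829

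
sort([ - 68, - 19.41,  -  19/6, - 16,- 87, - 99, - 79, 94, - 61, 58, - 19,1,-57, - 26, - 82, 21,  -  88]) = [ - 99 , - 88, - 87, - 82, - 79,  -  68, - 61,-57 , - 26, - 19.41, - 19,  -  16, - 19/6,1,21,58, 94]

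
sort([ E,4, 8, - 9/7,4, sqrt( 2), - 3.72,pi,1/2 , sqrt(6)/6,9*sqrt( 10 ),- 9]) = [ - 9, - 3.72 ,-9/7,sqrt( 6 ) /6,1/2,sqrt ( 2),E,pi,4,4,8, 9 *sqrt ( 10) ]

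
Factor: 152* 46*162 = 2^5*3^4*19^1*23^1 = 1132704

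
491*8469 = 4158279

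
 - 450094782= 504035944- 954130726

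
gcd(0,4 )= 4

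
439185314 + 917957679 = 1357142993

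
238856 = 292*818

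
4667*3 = 14001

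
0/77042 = 0 = 0.00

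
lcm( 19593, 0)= 0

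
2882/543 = 2882/543 = 5.31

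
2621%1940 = 681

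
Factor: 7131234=2^1*3^1 * 11^1* 167^1*647^1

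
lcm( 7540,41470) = 82940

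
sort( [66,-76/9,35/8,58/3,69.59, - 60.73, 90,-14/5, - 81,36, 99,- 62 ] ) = [ - 81,-62,  -  60.73 , -76/9, - 14/5, 35/8 , 58/3,36,66,69.59,90,99 ]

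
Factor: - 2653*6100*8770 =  - 2^3*5^3* 7^1*61^1*379^1*877^1 = -  141927541000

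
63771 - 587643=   -  523872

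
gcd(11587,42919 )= 1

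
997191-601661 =395530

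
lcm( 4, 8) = 8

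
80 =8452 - 8372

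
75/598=75/598 = 0.13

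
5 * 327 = 1635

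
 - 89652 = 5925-95577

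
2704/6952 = 338/869= 0.39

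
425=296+129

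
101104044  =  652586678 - 551482634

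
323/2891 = 323/2891=0.11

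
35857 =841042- 805185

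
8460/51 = 165 + 15/17= 165.88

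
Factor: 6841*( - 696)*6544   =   - 31158182784  =  - 2^7*3^1*29^1*409^1*6841^1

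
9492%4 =0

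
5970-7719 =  - 1749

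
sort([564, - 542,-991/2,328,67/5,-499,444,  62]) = [ - 542, - 499, - 991/2, 67/5,62,328,444, 564]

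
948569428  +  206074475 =1154643903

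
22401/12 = 1866+ 3/4 = 1866.75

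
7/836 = 7/836=0.01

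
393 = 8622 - 8229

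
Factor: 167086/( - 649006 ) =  - 83543/324503 = - 19^1*4397^1*324503^(-1)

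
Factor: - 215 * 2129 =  - 457735= - 5^1*43^1*2129^1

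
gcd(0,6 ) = 6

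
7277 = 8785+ - 1508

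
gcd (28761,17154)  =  3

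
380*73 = 27740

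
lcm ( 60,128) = 1920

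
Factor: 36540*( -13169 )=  - 2^2*3^2 * 5^1 * 7^1*13^1*29^1*1013^1= - 481195260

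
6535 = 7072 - 537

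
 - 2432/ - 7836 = 608/1959=0.31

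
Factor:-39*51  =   - 3^2*13^1*17^1 = - 1989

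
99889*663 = 66226407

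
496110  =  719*690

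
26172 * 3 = 78516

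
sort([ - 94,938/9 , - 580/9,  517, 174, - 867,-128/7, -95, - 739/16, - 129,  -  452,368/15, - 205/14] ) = [ - 867, - 452, - 129, - 95, - 94, - 580/9, - 739/16, - 128/7, - 205/14, 368/15, 938/9,174,517 ] 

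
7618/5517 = 7618/5517 = 1.38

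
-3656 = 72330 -75986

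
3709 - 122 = 3587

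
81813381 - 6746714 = 75066667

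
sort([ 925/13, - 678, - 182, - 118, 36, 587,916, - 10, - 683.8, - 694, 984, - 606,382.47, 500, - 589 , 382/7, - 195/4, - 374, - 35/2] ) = [-694, - 683.8,  -  678, - 606, - 589, - 374, - 182, - 118, - 195/4, - 35/2, - 10,36, 382/7,925/13,382.47, 500 , 587, 916 , 984]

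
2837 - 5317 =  - 2480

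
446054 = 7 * 63722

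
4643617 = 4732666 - 89049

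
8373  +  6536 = 14909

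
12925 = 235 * 55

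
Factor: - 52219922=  - 2^1*26109961^1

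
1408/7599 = 1408/7599 = 0.19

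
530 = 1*530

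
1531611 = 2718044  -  1186433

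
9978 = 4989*2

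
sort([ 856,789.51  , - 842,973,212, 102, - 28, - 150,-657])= [ - 842, - 657 , - 150, - 28, 102,212, 789.51,856 , 973] 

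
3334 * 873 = 2910582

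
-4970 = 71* ( - 70) 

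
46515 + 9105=55620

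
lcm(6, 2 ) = 6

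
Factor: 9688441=7^1*241^1*5743^1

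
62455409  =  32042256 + 30413153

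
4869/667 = 4869/667 = 7.30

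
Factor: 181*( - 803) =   -  145343 =-11^1*73^1*181^1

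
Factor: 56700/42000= 27/20=2^(  -  2 )*3^3*5^(  -  1 )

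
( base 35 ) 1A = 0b101101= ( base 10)45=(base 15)30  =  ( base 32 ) 1D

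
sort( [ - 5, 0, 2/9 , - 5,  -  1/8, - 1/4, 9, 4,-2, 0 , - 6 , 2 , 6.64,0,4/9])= [ - 6, - 5, - 5, - 2,-1/4, - 1/8, 0, 0, 0,2/9, 4/9, 2,  4, 6.64, 9 ] 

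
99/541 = 99/541 = 0.18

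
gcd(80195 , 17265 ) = 5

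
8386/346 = 24 + 41/173 = 24.24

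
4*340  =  1360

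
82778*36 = 2980008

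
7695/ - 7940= - 1+49/1588=- 0.97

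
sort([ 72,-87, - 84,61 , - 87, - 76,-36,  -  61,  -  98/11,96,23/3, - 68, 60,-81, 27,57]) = [ - 87, - 87, - 84,  -  81,-76, - 68, - 61,-36,-98/11, 23/3, 27,57 , 60,61,  72,96]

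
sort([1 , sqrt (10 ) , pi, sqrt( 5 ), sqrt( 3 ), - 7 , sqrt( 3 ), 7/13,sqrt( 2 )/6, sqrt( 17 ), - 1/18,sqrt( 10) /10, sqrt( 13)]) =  [- 7,-1/18 , sqrt( 2 )/6,sqrt ( 10 )/10, 7/13, 1, sqrt( 3 ),sqrt ( 3 ), sqrt (5 ), pi,sqrt( 10), sqrt( 13 ), sqrt( 17)]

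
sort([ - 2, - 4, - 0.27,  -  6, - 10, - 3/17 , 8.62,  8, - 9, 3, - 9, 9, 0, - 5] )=[ - 10, - 9, - 9, - 6, - 5, - 4,  -  2, - 0.27,-3/17,0, 3,  8 , 8.62, 9 ]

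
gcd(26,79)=1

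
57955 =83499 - 25544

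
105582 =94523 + 11059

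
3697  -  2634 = 1063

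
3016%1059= 898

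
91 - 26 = 65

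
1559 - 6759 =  - 5200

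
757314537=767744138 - 10429601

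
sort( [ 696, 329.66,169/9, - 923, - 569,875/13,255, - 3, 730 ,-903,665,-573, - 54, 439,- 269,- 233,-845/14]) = [-923 , - 903, - 573,  -  569, - 269, -233,-845/14, - 54, - 3,  169/9,875/13,  255,329.66,439,665,696,730 ]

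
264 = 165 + 99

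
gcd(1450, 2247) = 1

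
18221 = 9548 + 8673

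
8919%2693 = 840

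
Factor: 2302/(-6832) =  - 2^(-3)*7^( - 1) * 61^(-1 )*1151^1 = - 1151/3416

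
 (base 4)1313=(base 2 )1110111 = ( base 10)119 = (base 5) 434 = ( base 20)5J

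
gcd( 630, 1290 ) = 30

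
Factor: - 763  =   - 7^1*109^1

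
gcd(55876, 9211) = 61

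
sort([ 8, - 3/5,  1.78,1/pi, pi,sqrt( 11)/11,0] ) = [ - 3/5, 0,sqrt( 11)/11,1/pi,1.78,pi, 8]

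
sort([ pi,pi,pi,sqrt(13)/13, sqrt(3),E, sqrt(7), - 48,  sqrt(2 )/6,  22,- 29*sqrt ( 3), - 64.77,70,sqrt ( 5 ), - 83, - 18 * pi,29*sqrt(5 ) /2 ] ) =[ - 83,-64.77, - 18*pi, - 29 * sqrt( 3), - 48, sqrt(2)/6,sqrt(13) /13,sqrt( 3 ) , sqrt( 5),sqrt( 7 ),E, pi,  pi, pi, 22, 29*sqrt( 5)/2,70 ] 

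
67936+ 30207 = 98143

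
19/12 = 1 + 7/12 =1.58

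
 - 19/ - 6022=19/6022 = 0.00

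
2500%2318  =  182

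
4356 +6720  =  11076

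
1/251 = 1/251 = 0.00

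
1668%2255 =1668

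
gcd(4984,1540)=28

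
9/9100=9/9100=0.00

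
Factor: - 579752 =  - 2^3 * 72469^1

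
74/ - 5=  - 74/5 = -  14.80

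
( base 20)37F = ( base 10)1355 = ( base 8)2513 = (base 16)54b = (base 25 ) 245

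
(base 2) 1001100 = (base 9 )84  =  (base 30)2g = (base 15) 51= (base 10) 76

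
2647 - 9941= - 7294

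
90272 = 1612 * 56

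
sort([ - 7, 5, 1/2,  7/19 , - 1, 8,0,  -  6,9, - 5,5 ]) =[-7, - 6,-5, - 1, 0,7/19, 1/2 , 5,5, 8,9]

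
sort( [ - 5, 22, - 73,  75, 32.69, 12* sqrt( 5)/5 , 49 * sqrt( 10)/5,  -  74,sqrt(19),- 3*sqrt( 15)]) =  [ - 74, - 73, - 3 * sqrt( 15),  -  5 , sqrt( 19 ),12*sqrt( 5)/5 , 22,  49*sqrt ( 10)/5,32.69,75 ] 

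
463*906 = 419478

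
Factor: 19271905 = 5^1*419^1*9199^1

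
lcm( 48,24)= 48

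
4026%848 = 634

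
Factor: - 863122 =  - 2^1  *13^1*89^1*373^1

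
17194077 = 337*51021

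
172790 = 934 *185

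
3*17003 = 51009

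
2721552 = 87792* 31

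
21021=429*49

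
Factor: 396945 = 3^2*5^1*8821^1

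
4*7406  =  29624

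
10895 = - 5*(-2179 ) 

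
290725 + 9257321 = 9548046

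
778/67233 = 778/67233 = 0.01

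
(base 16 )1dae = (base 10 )7598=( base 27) ABB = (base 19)120H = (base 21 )h4h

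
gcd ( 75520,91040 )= 160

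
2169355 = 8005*271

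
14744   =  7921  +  6823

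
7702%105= 37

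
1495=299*5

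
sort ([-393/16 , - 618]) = [ - 618 , - 393/16] 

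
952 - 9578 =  - 8626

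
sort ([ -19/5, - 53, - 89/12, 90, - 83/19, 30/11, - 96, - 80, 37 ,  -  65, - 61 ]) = [- 96, - 80,-65, - 61, - 53 , - 89/12,-83/19,-19/5, 30/11,37, 90] 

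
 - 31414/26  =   - 15707/13   =  - 1208.23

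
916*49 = 44884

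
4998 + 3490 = 8488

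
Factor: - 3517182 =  - 2^1*3^5*7237^1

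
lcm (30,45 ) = 90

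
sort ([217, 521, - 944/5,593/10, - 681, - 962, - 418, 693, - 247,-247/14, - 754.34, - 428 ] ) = [-962, - 754.34,- 681,-428, - 418,  -  247, - 944/5, - 247/14,  593/10, 217, 521, 693 ] 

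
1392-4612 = -3220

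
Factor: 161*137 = 22057= 7^1 * 23^1*137^1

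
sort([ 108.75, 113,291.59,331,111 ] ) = [ 108.75, 111,113, 291.59,331]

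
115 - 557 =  - 442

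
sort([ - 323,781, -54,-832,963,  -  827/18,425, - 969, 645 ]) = [ - 969, - 832,  -  323,-54, - 827/18, 425,645 , 781, 963]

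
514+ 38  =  552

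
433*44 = 19052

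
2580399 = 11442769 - 8862370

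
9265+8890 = 18155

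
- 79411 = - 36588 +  - 42823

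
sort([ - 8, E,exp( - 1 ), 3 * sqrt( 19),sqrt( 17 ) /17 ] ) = [ - 8,sqrt ( 17)/17, exp(-1), E, 3*sqrt( 19)]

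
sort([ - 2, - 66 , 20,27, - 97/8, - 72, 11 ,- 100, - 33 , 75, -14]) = [ -100, - 72,  -  66,-33 , - 14 , - 97/8, - 2, 11,  20 , 27, 75 ]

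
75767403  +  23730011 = 99497414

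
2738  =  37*74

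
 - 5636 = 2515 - 8151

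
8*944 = 7552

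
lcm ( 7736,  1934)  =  7736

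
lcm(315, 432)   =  15120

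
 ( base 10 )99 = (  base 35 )2T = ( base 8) 143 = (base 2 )1100011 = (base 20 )4j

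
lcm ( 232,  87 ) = 696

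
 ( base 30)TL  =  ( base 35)pg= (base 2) 1101111011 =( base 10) 891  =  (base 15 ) 3E6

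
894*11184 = 9998496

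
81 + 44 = 125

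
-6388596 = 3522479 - 9911075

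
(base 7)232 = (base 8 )171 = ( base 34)3j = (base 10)121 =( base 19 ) 67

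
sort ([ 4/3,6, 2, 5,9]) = [4/3,2, 5,6 , 9 ]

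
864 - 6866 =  - 6002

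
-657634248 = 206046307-863680555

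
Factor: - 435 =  - 3^1*5^1*29^1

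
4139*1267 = 5244113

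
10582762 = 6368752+4214010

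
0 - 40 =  - 40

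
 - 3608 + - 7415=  - 11023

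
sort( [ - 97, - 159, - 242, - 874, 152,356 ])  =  [ - 874,  -  242,-159 , - 97,152,356]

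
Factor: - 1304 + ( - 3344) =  - 4648 = - 2^3*7^1*83^1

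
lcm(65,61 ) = 3965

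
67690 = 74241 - 6551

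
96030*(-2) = -192060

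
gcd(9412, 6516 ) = 724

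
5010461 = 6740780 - 1730319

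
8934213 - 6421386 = 2512827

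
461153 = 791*583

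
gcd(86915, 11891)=1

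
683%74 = 17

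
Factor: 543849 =3^1*181283^1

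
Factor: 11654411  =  647^1*18013^1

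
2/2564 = 1/1282 = 0.00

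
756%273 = 210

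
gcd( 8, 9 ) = 1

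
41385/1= 41385 = 41385.00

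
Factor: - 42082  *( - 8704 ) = 2^10*17^1*53^1*397^1 = 366281728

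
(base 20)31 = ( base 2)111101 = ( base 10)61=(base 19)34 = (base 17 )3a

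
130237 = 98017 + 32220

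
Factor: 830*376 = 312080=2^4*5^1*47^1 * 83^1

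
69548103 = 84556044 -15007941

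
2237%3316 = 2237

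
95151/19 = 5007 + 18/19= 5007.95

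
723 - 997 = - 274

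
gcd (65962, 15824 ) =86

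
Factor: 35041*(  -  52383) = - 1835552703= - 3^1 * 19^1 * 67^1 * 523^1*919^1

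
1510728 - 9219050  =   - 7708322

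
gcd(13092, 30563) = 1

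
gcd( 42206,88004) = 898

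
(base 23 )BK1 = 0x1888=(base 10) 6280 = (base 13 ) 2b21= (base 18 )116G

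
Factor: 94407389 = 439^1*215051^1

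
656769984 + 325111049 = 981881033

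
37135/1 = 37135 = 37135.00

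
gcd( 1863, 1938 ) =3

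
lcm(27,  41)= 1107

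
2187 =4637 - 2450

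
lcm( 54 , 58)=1566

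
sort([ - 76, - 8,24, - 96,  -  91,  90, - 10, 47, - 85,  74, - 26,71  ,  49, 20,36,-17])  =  [ - 96,-91, - 85,-76, - 26, - 17,  -  10,  -  8,20,24,36,47,49, 71 , 74,90]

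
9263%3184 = 2895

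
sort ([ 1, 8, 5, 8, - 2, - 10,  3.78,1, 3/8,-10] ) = [ - 10,-10, - 2 , 3/8, 1, 1 , 3.78,5,8,8 ]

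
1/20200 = 1/20200=0.00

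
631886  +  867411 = 1499297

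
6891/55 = 125 + 16/55 = 125.29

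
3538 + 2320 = 5858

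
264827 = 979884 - 715057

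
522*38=19836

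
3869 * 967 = 3741323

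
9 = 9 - 0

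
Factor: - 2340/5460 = - 3^1*7^( - 1 ) = - 3/7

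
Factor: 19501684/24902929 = 2^2 * 557^1*8753^1*24902929^ (-1)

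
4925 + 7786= 12711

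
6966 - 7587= -621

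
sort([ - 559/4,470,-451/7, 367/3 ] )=[  -  559/4, - 451/7, 367/3, 470] 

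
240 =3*80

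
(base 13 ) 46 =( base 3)2011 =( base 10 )58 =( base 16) 3a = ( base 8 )72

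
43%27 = 16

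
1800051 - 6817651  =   - 5017600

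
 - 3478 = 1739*( - 2)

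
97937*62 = 6072094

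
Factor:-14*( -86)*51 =61404= 2^2*3^1*7^1*17^1*43^1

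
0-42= - 42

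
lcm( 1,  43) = 43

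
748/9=748/9=83.11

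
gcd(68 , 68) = 68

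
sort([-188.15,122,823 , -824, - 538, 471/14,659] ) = [ - 824,  -  538, - 188.15,471/14, 122, 659, 823] 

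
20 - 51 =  - 31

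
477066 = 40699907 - 40222841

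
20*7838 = 156760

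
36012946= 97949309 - 61936363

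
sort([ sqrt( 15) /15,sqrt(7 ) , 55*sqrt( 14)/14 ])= [ sqrt( 15 )/15,sqrt( 7),55*sqrt( 14)/14]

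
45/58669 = 45/58669=0.00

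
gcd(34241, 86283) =1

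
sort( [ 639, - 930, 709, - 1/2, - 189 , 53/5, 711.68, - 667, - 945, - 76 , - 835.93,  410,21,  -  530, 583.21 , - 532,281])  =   [ - 945, - 930, - 835.93, - 667, -532, - 530, - 189, - 76,-1/2,53/5, 21,281,410, 583.21, 639, 709, 711.68 ]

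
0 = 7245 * 0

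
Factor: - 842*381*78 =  - 25022556  =  - 2^2*3^2*13^1*127^1*421^1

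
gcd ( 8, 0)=8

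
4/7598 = 2/3799 = 0.00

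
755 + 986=1741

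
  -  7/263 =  - 1 +256/263 = - 0.03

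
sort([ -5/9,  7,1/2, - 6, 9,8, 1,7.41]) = [-6, - 5/9, 1/2, 1, 7, 7.41,  8 , 9]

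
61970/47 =61970/47 = 1318.51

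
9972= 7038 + 2934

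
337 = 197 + 140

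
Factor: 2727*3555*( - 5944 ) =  - 57624018840 = - 2^3*3^5 * 5^1*79^1*101^1*743^1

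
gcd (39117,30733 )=1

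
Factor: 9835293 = 3^1 * 13^2 *19^1 * 1021^1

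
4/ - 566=-1 + 281/283 = - 0.01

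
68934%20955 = 6069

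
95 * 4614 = 438330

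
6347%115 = 22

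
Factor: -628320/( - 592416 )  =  35/33 =3^( - 1 )*5^1*7^1*11^( - 1 ) 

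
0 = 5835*0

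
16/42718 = 8/21359  =  0.00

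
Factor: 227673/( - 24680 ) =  - 2^( - 3 )*3^2 * 5^(-1) * 41^1 = - 369/40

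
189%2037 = 189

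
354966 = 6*59161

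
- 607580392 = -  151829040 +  - 455751352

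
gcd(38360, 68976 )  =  8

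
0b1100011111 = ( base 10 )799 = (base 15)384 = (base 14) 411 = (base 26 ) 14j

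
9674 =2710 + 6964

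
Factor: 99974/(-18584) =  - 2^( - 2 )*7^1*23^ ( - 1)*37^1*101^( - 1)  *  193^1 = - 49987/9292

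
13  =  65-52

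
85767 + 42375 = 128142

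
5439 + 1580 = 7019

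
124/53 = 2 +18/53 =2.34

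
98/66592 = 49/33296 = 0.00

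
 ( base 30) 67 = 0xbb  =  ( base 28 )6j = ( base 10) 187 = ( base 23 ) 83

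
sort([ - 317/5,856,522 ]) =[ - 317/5,522,856 ]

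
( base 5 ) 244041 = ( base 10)9271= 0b10010000110111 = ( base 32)91n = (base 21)100A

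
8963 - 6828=2135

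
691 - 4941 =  - 4250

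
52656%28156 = 24500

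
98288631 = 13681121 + 84607510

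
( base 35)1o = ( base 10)59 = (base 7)113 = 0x3B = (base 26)27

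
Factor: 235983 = 3^1*11^1*7151^1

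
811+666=1477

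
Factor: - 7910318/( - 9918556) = 3955159/4959278 = 2^( - 1)*13^1*41^( - 1 )*197^( - 1)*307^( - 1 )*367^1*829^1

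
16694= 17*982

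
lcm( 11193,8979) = 817089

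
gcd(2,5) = 1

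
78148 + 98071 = 176219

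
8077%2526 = 499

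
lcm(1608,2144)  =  6432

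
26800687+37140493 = 63941180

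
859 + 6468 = 7327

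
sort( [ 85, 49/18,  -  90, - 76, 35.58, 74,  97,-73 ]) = [ - 90, - 76 , - 73,49/18, 35.58 , 74,85,  97 ]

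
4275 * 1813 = 7750575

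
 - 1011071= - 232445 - 778626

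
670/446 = 1 + 112/223=1.50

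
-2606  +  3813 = 1207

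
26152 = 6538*4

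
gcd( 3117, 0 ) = 3117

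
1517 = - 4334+5851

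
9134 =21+9113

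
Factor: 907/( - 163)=-163^( - 1) * 907^1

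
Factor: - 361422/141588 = - 2^( - 1)*19^(-1 )*97^1 = - 97/38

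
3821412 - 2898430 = 922982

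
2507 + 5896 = 8403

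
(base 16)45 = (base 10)69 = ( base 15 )49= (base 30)29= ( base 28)2D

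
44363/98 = 44363/98 =452.68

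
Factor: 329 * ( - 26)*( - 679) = 2^1* 7^2 * 13^1*47^1*97^1 = 5808166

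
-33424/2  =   - 16712 = -16712.00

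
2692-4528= -1836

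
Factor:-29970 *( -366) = 10969020 = 2^2*3^5 * 5^1*37^1 * 61^1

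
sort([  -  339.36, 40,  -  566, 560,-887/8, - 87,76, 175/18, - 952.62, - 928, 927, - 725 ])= [ - 952.62, - 928, -725, - 566,-339.36 , - 887/8, - 87, 175/18,40, 76,560, 927 ]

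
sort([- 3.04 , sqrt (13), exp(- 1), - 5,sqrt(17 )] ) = [ - 5, - 3.04, exp( - 1), sqrt( 13 ), sqrt( 17 )]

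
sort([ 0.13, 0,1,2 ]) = [ 0, 0.13,1, 2]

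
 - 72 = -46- 26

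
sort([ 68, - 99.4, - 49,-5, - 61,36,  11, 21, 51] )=[ - 99.4, - 61, -49,-5, 11, 21, 36, 51, 68 ]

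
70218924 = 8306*8454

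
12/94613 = 12/94613 = 0.00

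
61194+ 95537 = 156731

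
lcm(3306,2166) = 62814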